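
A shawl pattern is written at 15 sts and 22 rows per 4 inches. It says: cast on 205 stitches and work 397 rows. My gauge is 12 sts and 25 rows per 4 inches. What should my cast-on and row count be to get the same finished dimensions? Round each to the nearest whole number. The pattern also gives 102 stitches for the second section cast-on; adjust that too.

Stitches: 205 × 12/15 = 164.00 → 164.
Rows: 397 × 25/22 = 451.14 → 451.
second section cast-on: 102 × 12/15 = 81.60 → 82.

Cast on 164 stitches; work 451 rows; second section cast-on 82 stitches.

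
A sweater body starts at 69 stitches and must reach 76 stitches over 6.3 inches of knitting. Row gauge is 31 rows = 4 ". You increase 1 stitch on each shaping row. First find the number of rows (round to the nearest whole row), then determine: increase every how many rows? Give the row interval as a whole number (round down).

Rows = 6.3 × 7.75 = 48.8 → 49 rows.
Stitches to add: 7 → 7 shaping rows (at 1 st each).
49 / 7 = 7.00 → every 7 rows.

Increase every 7th row.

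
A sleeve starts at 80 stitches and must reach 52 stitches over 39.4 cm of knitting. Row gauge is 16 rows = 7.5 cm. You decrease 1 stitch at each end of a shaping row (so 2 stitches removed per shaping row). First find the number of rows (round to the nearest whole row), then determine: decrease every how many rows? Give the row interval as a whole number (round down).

Decrease every 6th row.

Rows = 39.4 × 2.133 = 84.1 → 84 rows.
Stitches to remove: 28 → 14 shaping rows (at 2 st each).
84 / 14 = 6.00 → every 6 rows.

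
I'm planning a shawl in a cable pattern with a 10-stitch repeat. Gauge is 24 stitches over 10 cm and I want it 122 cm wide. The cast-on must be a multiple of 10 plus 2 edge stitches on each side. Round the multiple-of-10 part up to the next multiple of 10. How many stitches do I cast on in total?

294 stitches.

24 / 10 = 2.4 sts per cm.
122 × 2.4 = 292.80 sts.
Less 4 edge sts → 288.80 for the repeat.
Next multiple of 10: 290.
Add back 4 edge sts → 294.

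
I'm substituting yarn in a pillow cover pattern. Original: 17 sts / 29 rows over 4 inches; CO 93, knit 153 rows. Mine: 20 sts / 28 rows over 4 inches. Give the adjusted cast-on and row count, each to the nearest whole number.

Cast on 109 stitches; work 148 rows.

Stitches: 93 × 20/17 = 109.41 → 109.
Rows: 153 × 28/29 = 147.72 → 148.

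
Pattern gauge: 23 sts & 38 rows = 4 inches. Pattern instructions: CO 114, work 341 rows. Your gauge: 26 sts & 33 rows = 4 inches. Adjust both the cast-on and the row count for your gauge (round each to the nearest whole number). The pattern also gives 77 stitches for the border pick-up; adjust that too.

Stitches: 114 × 26/23 = 128.87 → 129.
Rows: 341 × 33/38 = 296.13 → 296.
border pick-up: 77 × 26/23 = 87.04 → 87.

Cast on 129 stitches; work 296 rows; border pick-up 87 stitches.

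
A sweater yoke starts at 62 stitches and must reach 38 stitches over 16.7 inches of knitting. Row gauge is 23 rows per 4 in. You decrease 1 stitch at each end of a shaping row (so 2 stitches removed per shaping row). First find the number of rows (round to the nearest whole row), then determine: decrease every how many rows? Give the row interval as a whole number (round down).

Decrease every 8th row.

Rows = 16.7 × 5.75 = 96.0 → 96 rows.
Stitches to remove: 24 → 12 shaping rows (at 2 st each).
96 / 12 = 8.00 → every 8 rows.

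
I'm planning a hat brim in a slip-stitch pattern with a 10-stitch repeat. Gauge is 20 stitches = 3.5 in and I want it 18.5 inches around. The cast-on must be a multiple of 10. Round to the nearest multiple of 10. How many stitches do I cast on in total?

110 stitches.

20 / 3.5 = 5.714 sts per inch.
18.5 × 5.714 = 105.71 sts.
Nearest multiple of 10: 110.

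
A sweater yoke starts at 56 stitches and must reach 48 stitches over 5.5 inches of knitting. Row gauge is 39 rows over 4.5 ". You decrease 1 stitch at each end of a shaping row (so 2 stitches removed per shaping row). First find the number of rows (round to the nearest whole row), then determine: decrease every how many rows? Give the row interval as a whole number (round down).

Decrease every 12th row.

Rows = 5.5 × 8.667 = 47.7 → 48 rows.
Stitches to remove: 8 → 4 shaping rows (at 2 st each).
48 / 4 = 12.00 → every 12 rows.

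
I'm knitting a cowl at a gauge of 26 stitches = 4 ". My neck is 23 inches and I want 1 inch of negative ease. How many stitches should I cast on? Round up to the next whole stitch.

Finished = 23 − 1 = 22 in.
26 / 4 = 6.5 sts per inch.
22.00 × 6.5 = 143.00 sts.

Cast on 143 stitches.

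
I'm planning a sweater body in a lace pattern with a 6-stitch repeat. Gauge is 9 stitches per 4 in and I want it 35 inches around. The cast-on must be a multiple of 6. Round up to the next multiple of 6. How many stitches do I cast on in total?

Cast on 84 stitches.

9 / 4 = 2.25 sts per inch.
35 × 2.25 = 78.75 sts.
Next multiple of 6: 84.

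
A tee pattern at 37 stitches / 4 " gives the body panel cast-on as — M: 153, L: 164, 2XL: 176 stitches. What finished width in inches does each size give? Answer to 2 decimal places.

M 16.54 inches; L 17.73 inches; 2XL 19.03 inches.

37/4 = 9.25 sts per in.
M: 153 / 9.25 = 16.541 → 16.54 in.
L: 164 / 9.25 = 17.730 → 17.73 in.
2XL: 176 / 9.25 = 19.027 → 19.03 in.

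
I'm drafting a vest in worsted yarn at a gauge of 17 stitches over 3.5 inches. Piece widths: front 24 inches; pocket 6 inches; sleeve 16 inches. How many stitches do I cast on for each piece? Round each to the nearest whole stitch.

front 117; pocket 29; sleeve 78.

Rate = 17/3.5 = 4.857 sts per in.
front: 24 × 4.857 = 116.57 → 117.
pocket: 6 × 4.857 = 29.14 → 29.
sleeve: 16 × 4.857 = 77.71 → 78.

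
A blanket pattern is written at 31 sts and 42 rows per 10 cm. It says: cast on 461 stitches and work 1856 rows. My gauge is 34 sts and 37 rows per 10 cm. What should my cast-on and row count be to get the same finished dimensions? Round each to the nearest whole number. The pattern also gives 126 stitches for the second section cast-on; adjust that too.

Cast on 506 stitches; work 1635 rows; second section cast-on 138 stitches.

Stitches: 461 × 34/31 = 505.61 → 506.
Rows: 1856 × 37/42 = 1635.05 → 1635.
second section cast-on: 126 × 34/31 = 138.19 → 138.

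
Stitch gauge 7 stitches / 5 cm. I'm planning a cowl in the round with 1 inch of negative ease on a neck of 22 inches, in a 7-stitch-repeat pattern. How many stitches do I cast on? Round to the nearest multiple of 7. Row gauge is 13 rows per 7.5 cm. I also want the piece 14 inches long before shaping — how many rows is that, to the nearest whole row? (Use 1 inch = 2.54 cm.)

Finished = 22 − 1 = 21 inches.
21 inches × 2.54 = 53.34 cm.
7/5 = 1.4 sts per cm; 53.34 × 1.4 = 74.68 sts.
Nearest multiple of 7 → 77.
14 inches = 35.56 cm; × 1.733 = 61.64 → 62 rows.

Cast on 77 stitches; work 62 rows.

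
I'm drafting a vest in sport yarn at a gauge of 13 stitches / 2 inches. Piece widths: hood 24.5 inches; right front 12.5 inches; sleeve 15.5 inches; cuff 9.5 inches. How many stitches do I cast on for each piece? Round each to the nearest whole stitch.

Rate = 13/2 = 6.5 sts per in.
hood: 24.5 × 6.5 = 159.25 → 159.
right front: 12.5 × 6.5 = 81.25 → 81.
sleeve: 15.5 × 6.5 = 100.75 → 101.
cuff: 9.5 × 6.5 = 61.75 → 62.

hood 159; right front 81; sleeve 101; cuff 62.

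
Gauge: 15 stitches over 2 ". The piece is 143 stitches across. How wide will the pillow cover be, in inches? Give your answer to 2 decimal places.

19.07 inches.

15 stitches / 2 inch = 7.5 stitches per inch.
143 / 7.5 = 19.067 inches.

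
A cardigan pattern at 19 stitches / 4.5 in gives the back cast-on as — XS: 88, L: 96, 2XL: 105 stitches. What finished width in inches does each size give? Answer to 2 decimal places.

19/4.5 = 4.222 sts per in.
XS: 88 / 4.222 = 20.842 → 20.84 in.
L: 96 / 4.222 = 22.737 → 22.74 in.
2XL: 105 / 4.222 = 24.868 → 24.87 in.

XS 20.84 inches; L 22.74 inches; 2XL 24.87 inches.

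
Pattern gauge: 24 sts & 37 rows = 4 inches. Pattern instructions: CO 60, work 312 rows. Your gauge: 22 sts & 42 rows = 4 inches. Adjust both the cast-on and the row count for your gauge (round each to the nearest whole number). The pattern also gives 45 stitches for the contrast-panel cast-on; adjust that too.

Cast on 55 stitches; work 354 rows; contrast-panel cast-on 41 stitches.

Stitches: 60 × 22/24 = 55.00 → 55.
Rows: 312 × 42/37 = 354.16 → 354.
contrast-panel cast-on: 45 × 22/24 = 41.25 → 41.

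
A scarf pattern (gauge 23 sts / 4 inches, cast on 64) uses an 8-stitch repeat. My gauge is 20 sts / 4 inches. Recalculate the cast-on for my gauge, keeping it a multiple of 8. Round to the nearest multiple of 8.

64 × 20 / 23 = 55.65.
Nearest multiple of 8: 56.

Cast on 56 stitches.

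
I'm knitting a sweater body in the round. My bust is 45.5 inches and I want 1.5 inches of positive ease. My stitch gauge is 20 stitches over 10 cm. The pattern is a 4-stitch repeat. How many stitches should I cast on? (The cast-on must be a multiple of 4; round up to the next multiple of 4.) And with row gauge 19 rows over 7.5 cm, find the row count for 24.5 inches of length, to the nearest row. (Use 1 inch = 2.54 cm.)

Cast on 240 stitches; work 158 rows.

Finished = 45.5 + 1.5 = 47 inches.
47 inches × 2.54 = 119.38 cm.
20/10 = 2 sts per cm; 119.38 × 2 = 238.76 sts.
Next multiple of 4 → 240.
24.5 inches = 62.23 cm; × 2.533 = 157.65 → 158 rows.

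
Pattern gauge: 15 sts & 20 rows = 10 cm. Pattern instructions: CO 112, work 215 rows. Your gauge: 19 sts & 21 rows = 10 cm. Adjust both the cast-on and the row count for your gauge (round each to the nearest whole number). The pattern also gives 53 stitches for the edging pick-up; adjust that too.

Stitches: 112 × 19/15 = 141.87 → 142.
Rows: 215 × 21/20 = 225.75 → 226.
edging pick-up: 53 × 19/15 = 67.13 → 67.

Cast on 142 stitches; work 226 rows; edging pick-up 67 stitches.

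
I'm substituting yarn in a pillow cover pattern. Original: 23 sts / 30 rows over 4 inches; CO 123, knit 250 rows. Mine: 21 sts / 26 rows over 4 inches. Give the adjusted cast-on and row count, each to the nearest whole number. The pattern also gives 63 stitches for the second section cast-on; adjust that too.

Cast on 112 stitches; work 217 rows; second section cast-on 58 stitches.

Stitches: 123 × 21/23 = 112.30 → 112.
Rows: 250 × 26/30 = 216.67 → 217.
second section cast-on: 63 × 21/23 = 57.52 → 58.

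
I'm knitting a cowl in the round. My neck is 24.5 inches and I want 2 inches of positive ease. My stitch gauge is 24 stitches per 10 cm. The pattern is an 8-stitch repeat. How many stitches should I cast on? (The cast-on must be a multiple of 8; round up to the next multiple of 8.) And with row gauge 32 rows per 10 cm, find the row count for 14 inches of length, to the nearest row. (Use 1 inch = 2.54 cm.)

Cast on 168 stitches; work 114 rows.

Finished = 24.5 + 2 = 26.5 inches.
26.5 inches × 2.54 = 67.31 cm.
24/10 = 2.4 sts per cm; 67.31 × 2.4 = 161.54 sts.
Next multiple of 8 → 168.
14 inches = 35.56 cm; × 3.2 = 113.79 → 114 rows.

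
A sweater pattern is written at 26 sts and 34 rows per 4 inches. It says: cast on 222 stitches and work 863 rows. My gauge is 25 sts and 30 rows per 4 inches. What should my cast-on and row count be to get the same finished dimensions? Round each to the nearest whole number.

Cast on 213 stitches; work 761 rows.

Stitches: 222 × 25/26 = 213.46 → 213.
Rows: 863 × 30/34 = 761.47 → 761.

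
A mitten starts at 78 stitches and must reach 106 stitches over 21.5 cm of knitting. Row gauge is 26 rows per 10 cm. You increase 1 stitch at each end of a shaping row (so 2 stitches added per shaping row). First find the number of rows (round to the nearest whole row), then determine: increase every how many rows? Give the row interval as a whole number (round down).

Increase every 4th row.

Rows = 21.5 × 2.6 = 55.9 → 56 rows.
Stitches to add: 28 → 14 shaping rows (at 2 st each).
56 / 14 = 4.00 → every 4 rows.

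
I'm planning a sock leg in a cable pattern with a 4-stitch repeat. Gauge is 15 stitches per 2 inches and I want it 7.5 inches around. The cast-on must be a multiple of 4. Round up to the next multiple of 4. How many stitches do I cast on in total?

15 / 2 = 7.5 sts per inch.
7.5 × 7.5 = 56.25 sts.
Next multiple of 4: 60.

Cast on 60 stitches.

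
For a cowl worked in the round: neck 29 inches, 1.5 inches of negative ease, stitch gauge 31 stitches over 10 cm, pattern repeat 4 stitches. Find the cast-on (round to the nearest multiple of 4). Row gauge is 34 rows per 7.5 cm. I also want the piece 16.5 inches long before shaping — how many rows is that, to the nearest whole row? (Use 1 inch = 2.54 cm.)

Finished = 29 − 1.5 = 27.5 inches.
27.5 inches × 2.54 = 69.85 cm.
31/10 = 3.1 sts per cm; 69.85 × 3.1 = 216.53 sts.
Nearest multiple of 4 → 216.
16.5 inches = 41.91 cm; × 4.533 = 189.99 → 190 rows.

Cast on 216 stitches; work 190 rows.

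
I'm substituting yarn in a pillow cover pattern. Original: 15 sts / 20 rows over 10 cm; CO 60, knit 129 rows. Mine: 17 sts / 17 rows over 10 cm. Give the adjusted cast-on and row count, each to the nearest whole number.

Cast on 68 stitches; work 110 rows.

Stitches: 60 × 17/15 = 68.00 → 68.
Rows: 129 × 17/20 = 109.65 → 110.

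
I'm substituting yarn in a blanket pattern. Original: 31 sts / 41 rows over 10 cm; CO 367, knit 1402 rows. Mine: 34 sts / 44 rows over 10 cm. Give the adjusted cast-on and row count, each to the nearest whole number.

Stitches: 367 × 34/31 = 402.52 → 403.
Rows: 1402 × 44/41 = 1504.59 → 1505.

Cast on 403 stitches; work 1505 rows.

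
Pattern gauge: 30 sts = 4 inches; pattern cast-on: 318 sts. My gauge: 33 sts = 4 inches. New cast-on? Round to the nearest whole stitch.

Scale factor = 33 / 30 = 1.100.
318 × 33 / 30 = 349.80 sts.
→ 350 sts.

CO 350 sts.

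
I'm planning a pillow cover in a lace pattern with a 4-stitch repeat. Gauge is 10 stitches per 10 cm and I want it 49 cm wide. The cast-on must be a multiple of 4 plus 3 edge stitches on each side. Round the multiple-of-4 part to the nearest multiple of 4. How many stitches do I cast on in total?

Cast on 50 stitches.

10 / 10 = 1 sts per cm.
49 × 1 = 49.00 sts.
Less 6 edge sts → 43.00 for the repeat.
Nearest multiple of 4: 44.
Add back 6 edge sts → 50.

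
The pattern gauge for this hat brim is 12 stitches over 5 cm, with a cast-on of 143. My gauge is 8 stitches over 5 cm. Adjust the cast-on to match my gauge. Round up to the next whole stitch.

96 stitches.

Scale factor = 8 / 12 = 0.667.
143 × 8 / 12 = 95.33 sts.
→ 96 sts.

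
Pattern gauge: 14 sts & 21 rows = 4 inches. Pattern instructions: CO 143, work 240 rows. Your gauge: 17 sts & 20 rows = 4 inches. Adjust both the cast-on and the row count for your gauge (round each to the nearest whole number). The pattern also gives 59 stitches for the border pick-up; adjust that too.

Cast on 174 stitches; work 229 rows; border pick-up 72 stitches.

Stitches: 143 × 17/14 = 173.64 → 174.
Rows: 240 × 20/21 = 228.57 → 229.
border pick-up: 59 × 17/14 = 71.64 → 72.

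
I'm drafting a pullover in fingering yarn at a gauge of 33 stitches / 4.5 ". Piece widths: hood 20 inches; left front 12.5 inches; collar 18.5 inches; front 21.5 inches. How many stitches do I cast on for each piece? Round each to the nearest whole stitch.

Rate = 33/4.5 = 7.333 sts per in.
hood: 20 × 7.333 = 146.67 → 147.
left front: 12.5 × 7.333 = 91.67 → 92.
collar: 18.5 × 7.333 = 135.67 → 136.
front: 21.5 × 7.333 = 157.67 → 158.

hood 147; left front 92; collar 136; front 158.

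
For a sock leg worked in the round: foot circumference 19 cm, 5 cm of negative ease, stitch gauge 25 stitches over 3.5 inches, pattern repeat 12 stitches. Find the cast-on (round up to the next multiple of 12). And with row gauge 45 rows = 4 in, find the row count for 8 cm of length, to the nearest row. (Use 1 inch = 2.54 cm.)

Finished = 19 − 5 = 14 cm.
14 cm × 1/2.54 = 5.51 inches.
25/3.5 = 7.143 sts per in; 5.51 × 7.143 = 39.37 sts.
Next multiple of 12 → 48.
8 cm = 3.15 inches; × 11.25 = 35.43 → 35 rows.

Cast on 48 stitches; work 35 rows.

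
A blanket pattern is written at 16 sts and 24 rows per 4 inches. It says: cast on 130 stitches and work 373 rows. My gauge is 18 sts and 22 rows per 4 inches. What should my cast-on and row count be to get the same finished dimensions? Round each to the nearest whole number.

Stitches: 130 × 18/16 = 146.25 → 146.
Rows: 373 × 22/24 = 341.92 → 342.

Cast on 146 stitches; work 342 rows.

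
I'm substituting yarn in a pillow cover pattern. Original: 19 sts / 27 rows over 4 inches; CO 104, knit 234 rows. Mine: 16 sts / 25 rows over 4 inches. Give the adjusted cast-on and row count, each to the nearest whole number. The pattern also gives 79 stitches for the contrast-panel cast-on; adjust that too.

Cast on 88 stitches; work 217 rows; contrast-panel cast-on 67 stitches.

Stitches: 104 × 16/19 = 87.58 → 88.
Rows: 234 × 25/27 = 216.67 → 217.
contrast-panel cast-on: 79 × 16/19 = 66.53 → 67.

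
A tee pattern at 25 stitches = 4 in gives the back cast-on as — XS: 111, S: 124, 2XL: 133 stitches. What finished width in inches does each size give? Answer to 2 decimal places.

25/4 = 6.25 sts per in.
XS: 111 / 6.25 = 17.760 → 17.76 in.
S: 124 / 6.25 = 19.840 → 19.84 in.
2XL: 133 / 6.25 = 21.280 → 21.28 in.

XS 17.76 inches; S 19.84 inches; 2XL 21.28 inches.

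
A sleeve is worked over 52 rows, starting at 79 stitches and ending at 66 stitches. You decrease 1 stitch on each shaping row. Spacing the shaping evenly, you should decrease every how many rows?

Stitches to remove: |66 − 79| = 13.
Shaping rows needed: 13 / 1 = 13.
52 rows / 13 = every 4 rows.

Decrease every 4th row.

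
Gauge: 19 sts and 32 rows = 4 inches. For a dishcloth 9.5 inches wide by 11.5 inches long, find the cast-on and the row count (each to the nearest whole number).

Stitch gauge = 19/4 = 4.75 sts/in; 9.5 × 4.75 = 45.12 → 45 sts.
Row gauge = 32/4 = 8 rows/in; 11.5 × 8 = 92.00 → 92 rows.

Cast on 45 stitches and work 92 rows.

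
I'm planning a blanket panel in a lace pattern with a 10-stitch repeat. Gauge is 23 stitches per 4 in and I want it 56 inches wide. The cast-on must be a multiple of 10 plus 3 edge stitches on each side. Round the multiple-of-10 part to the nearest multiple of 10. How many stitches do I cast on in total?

23 / 4 = 5.75 sts per inch.
56 × 5.75 = 322.00 sts.
Less 6 edge sts → 316.00 for the repeat.
Nearest multiple of 10: 320.
Add back 6 edge sts → 326.

Cast on 326 stitches.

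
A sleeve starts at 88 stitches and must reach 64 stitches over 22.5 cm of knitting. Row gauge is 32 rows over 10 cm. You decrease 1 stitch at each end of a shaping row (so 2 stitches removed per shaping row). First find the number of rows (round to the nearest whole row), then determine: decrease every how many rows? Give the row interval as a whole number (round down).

Decrease every 6th row.

Rows = 22.5 × 3.2 = 72.0 → 72 rows.
Stitches to remove: 24 → 12 shaping rows (at 2 st each).
72 / 12 = 6.00 → every 6 rows.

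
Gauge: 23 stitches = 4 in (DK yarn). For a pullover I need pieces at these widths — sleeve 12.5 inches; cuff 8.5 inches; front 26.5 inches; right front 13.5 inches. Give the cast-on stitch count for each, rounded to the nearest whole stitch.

sleeve 72; cuff 49; front 152; right front 78.

Rate = 23/4 = 5.75 sts per in.
sleeve: 12.5 × 5.75 = 71.88 → 72.
cuff: 8.5 × 5.75 = 48.88 → 49.
front: 26.5 × 5.75 = 152.38 → 152.
right front: 13.5 × 5.75 = 77.62 → 78.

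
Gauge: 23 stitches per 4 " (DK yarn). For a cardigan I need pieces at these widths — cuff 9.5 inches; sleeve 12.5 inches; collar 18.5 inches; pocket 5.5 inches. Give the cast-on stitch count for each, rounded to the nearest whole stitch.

cuff 55; sleeve 72; collar 106; pocket 32.

Rate = 23/4 = 5.75 sts per in.
cuff: 9.5 × 5.75 = 54.62 → 55.
sleeve: 12.5 × 5.75 = 71.88 → 72.
collar: 18.5 × 5.75 = 106.38 → 106.
pocket: 5.5 × 5.75 = 31.62 → 32.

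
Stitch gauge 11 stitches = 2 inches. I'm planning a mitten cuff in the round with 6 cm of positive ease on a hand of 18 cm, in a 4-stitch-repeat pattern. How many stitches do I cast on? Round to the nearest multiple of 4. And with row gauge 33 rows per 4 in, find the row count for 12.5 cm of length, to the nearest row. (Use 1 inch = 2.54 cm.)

Cast on 52 stitches; work 41 rows.

Finished = 18 + 6 = 24 cm.
24 cm × 1/2.54 = 9.45 inches.
11/2 = 5.5 sts per in; 9.45 × 5.5 = 51.97 sts.
Nearest multiple of 4 → 52.
12.5 cm = 4.92 inches; × 8.25 = 40.60 → 41 rows.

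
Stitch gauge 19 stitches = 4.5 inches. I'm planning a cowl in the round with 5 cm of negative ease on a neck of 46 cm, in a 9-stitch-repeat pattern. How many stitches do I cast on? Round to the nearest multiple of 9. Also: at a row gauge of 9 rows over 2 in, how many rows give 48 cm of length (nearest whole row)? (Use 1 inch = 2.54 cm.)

Cast on 72 stitches; work 85 rows.

Finished = 46 − 5 = 41 cm.
41 cm × 1/2.54 = 16.14 inches.
19/4.5 = 4.222 sts per in; 16.14 × 4.222 = 68.15 sts.
Nearest multiple of 9 → 72.
48 cm = 18.90 inches; × 4.5 = 85.04 → 85 rows.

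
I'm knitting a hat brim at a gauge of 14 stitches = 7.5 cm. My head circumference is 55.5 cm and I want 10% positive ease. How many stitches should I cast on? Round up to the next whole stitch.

114 stitches.

Finished = 55.5 × 1.10 = 61.05 cm.
14 / 7.5 = 1.867 sts per cm.
61.05 × 1.867 = 113.96 sts.
→ 114 sts.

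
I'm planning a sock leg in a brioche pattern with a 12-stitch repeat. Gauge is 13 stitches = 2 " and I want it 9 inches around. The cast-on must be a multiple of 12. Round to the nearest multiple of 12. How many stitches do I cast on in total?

13 / 2 = 6.5 sts per inch.
9 × 6.5 = 58.50 sts.
Nearest multiple of 12: 60.

Cast on 60 stitches.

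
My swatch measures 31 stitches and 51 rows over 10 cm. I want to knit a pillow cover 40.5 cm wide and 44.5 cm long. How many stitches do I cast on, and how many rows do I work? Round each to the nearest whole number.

Cast on 126 stitches and work 227 rows.

Stitch gauge = 31/10 = 3.1 sts/cm; 40.5 × 3.1 = 125.55 → 126 sts.
Row gauge = 51/10 = 5.1 rows/cm; 44.5 × 5.1 = 226.95 → 227 rows.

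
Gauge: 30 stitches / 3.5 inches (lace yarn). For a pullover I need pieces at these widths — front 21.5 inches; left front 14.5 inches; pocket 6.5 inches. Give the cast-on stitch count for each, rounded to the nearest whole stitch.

Rate = 30/3.5 = 8.571 sts per in.
front: 21.5 × 8.571 = 184.29 → 184.
left front: 14.5 × 8.571 = 124.29 → 124.
pocket: 6.5 × 8.571 = 55.71 → 56.

front 184; left front 124; pocket 56.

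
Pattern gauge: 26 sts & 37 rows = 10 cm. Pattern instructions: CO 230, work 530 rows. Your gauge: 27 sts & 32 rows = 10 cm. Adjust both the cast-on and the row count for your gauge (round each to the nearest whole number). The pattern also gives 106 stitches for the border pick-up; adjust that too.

Stitches: 230 × 27/26 = 238.85 → 239.
Rows: 530 × 32/37 = 458.38 → 458.
border pick-up: 106 × 27/26 = 110.08 → 110.

Cast on 239 stitches; work 458 rows; border pick-up 110 stitches.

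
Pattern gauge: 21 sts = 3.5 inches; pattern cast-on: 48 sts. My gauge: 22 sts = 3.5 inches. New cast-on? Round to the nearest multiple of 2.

CO 50 sts.

Scale factor = 22 / 21 = 1.048.
48 × 22 / 21 = 50.29 sts.
→ 50 sts.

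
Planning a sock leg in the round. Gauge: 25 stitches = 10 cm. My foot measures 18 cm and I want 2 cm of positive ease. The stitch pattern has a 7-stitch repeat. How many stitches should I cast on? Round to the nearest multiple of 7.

49 stitches.

Finished = 18 + 2 = 20 cm.
25 / 10 = 2.5 sts/cm.
20 × 2.5 = 50.00 sts.
Nearest multiple of 7: 49.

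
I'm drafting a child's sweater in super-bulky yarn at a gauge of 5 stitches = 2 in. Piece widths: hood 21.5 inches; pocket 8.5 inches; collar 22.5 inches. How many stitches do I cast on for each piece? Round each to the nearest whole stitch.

Rate = 5/2 = 2.5 sts per in.
hood: 21.5 × 2.5 = 53.75 → 54.
pocket: 8.5 × 2.5 = 21.25 → 21.
collar: 22.5 × 2.5 = 56.25 → 56.

hood 54; pocket 21; collar 56.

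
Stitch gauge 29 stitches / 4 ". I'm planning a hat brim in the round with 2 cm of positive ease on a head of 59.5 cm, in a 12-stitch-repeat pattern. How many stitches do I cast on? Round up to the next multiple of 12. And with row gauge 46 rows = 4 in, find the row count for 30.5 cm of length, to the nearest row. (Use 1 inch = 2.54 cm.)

Cast on 180 stitches; work 138 rows.

Finished = 59.5 + 2 = 61.5 cm.
61.5 cm × 1/2.54 = 24.21 inches.
29/4 = 7.25 sts per in; 24.21 × 7.25 = 175.54 sts.
Next multiple of 12 → 180.
30.5 cm = 12.01 inches; × 11.5 = 138.09 → 138 rows.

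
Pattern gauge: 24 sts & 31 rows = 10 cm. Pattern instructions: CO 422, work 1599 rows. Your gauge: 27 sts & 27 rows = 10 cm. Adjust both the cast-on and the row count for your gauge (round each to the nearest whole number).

Cast on 475 stitches; work 1393 rows.

Stitches: 422 × 27/24 = 474.75 → 475.
Rows: 1599 × 27/31 = 1392.68 → 1393.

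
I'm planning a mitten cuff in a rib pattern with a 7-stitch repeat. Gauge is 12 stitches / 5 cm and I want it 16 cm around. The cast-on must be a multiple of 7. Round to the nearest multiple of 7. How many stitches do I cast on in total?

12 / 5 = 2.4 sts per cm.
16 × 2.4 = 38.40 sts.
Nearest multiple of 7: 35.

CO 35 sts.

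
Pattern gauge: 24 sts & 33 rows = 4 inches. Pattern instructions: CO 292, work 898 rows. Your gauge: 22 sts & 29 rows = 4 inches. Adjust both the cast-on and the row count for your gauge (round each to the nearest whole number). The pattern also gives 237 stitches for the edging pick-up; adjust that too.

Cast on 268 stitches; work 789 rows; edging pick-up 217 stitches.

Stitches: 292 × 22/24 = 267.67 → 268.
Rows: 898 × 29/33 = 789.15 → 789.
edging pick-up: 237 × 22/24 = 217.25 → 217.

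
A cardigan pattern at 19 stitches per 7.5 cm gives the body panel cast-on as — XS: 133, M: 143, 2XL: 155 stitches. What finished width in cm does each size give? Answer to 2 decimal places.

XS 52.50 cm; M 56.45 cm; 2XL 61.18 cm.

19/7.5 = 2.533 sts per cm.
XS: 133 / 2.533 = 52.500 → 52.50 cm.
M: 143 / 2.533 = 56.447 → 56.45 cm.
2XL: 155 / 2.533 = 61.184 → 61.18 cm.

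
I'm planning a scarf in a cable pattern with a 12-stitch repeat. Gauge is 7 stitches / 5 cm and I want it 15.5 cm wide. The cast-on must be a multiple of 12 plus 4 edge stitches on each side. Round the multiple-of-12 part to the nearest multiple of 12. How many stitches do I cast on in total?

7 / 5 = 1.4 sts per cm.
15.5 × 1.4 = 21.70 sts.
Less 8 edge sts → 13.70 for the repeat.
Nearest multiple of 12: 12.
Add back 8 edge sts → 20.

Cast on 20 stitches.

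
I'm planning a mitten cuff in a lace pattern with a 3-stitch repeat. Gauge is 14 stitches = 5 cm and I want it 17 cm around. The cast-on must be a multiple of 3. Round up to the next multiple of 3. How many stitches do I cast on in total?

14 / 5 = 2.8 sts per cm.
17 × 2.8 = 47.60 sts.
Next multiple of 3: 48.

CO 48 sts.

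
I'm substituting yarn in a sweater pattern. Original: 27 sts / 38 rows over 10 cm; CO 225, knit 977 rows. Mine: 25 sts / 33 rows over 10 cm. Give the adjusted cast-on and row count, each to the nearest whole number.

Cast on 208 stitches; work 848 rows.

Stitches: 225 × 25/27 = 208.33 → 208.
Rows: 977 × 33/38 = 848.45 → 848.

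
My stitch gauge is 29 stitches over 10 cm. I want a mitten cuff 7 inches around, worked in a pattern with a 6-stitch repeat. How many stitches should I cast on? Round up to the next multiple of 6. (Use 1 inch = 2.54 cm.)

54 stitches.

7 in = 7 × 2.54 = 17.78 cm.
29 / 10 = 2.9 sts/cm.
17.78 × 2.9 = 51.56 sts.
→ 54.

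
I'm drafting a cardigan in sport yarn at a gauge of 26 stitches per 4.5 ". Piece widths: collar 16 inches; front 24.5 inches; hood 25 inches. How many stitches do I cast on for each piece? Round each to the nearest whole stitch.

collar 92; front 142; hood 144.

Rate = 26/4.5 = 5.778 sts per in.
collar: 16 × 5.778 = 92.44 → 92.
front: 24.5 × 5.778 = 141.56 → 142.
hood: 25 × 5.778 = 144.44 → 144.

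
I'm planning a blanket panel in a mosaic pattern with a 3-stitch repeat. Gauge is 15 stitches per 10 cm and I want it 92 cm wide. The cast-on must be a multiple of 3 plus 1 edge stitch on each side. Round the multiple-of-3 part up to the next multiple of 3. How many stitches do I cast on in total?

15 / 10 = 1.5 sts per cm.
92 × 1.5 = 138.00 sts.
Less 2 edge sts → 136.00 for the repeat.
Next multiple of 3: 138.
Add back 2 edge sts → 140.

140 stitches.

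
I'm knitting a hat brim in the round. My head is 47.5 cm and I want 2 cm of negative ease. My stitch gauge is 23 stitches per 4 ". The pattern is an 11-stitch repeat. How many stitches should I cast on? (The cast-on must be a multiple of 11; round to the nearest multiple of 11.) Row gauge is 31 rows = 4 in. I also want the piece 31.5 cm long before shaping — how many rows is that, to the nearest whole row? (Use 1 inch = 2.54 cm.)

Finished = 47.5 − 2 = 45.5 cm.
45.5 cm × 1/2.54 = 17.91 inches.
23/4 = 5.75 sts per in; 17.91 × 5.75 = 103.00 sts.
Nearest multiple of 11 → 99.
31.5 cm = 12.40 inches; × 7.75 = 96.11 → 96 rows.

Cast on 99 stitches; work 96 rows.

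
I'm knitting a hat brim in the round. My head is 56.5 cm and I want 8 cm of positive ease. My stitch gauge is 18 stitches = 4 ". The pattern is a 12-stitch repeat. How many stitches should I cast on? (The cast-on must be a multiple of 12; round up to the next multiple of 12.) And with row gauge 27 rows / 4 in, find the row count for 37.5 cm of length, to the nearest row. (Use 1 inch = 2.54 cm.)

Finished = 56.5 + 8 = 64.5 cm.
64.5 cm × 1/2.54 = 25.39 inches.
18/4 = 4.5 sts per in; 25.39 × 4.5 = 114.27 sts.
Next multiple of 12 → 120.
37.5 cm = 14.76 inches; × 6.75 = 99.66 → 100 rows.

Cast on 120 stitches; work 100 rows.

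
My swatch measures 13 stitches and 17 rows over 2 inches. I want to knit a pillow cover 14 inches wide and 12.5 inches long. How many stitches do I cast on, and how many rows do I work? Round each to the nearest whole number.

Stitch gauge = 13/2 = 6.5 sts/in; 14 × 6.5 = 91.00 → 91 sts.
Row gauge = 17/2 = 8.5 rows/in; 12.5 × 8.5 = 106.25 → 106 rows.

Cast on 91 stitches and work 106 rows.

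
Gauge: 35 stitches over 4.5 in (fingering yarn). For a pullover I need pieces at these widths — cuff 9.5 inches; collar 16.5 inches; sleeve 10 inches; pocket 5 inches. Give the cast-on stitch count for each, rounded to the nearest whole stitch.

cuff 74; collar 128; sleeve 78; pocket 39.

Rate = 35/4.5 = 7.778 sts per in.
cuff: 9.5 × 7.778 = 73.89 → 74.
collar: 16.5 × 7.778 = 128.33 → 128.
sleeve: 10 × 7.778 = 77.78 → 78.
pocket: 5 × 7.778 = 38.89 → 39.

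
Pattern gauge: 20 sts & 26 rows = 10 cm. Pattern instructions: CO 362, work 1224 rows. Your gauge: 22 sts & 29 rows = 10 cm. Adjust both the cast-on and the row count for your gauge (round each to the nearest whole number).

Stitches: 362 × 22/20 = 398.20 → 398.
Rows: 1224 × 29/26 = 1365.23 → 1365.

Cast on 398 stitches; work 1365 rows.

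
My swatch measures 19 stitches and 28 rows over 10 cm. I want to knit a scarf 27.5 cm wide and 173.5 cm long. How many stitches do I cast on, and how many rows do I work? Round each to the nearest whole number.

Cast on 52 stitches and work 486 rows.

Stitch gauge = 19/10 = 1.9 sts/cm; 27.5 × 1.9 = 52.25 → 52 sts.
Row gauge = 28/10 = 2.8 rows/cm; 173.5 × 2.8 = 485.80 → 486 rows.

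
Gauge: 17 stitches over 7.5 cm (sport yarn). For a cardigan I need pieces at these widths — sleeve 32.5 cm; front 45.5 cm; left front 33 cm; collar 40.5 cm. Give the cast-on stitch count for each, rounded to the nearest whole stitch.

sleeve 74; front 103; left front 75; collar 92.

Rate = 17/7.5 = 2.267 sts per cm.
sleeve: 32.5 × 2.267 = 73.67 → 74.
front: 45.5 × 2.267 = 103.13 → 103.
left front: 33 × 2.267 = 74.80 → 75.
collar: 40.5 × 2.267 = 91.80 → 92.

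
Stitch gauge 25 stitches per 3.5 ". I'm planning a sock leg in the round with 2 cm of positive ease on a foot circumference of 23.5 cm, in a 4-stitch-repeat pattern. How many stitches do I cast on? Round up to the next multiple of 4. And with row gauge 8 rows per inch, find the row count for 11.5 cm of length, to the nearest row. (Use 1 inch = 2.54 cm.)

Finished = 23.5 + 2 = 25.5 cm.
25.5 cm × 1/2.54 = 10.04 inches.
25/3.5 = 7.143 sts per in; 10.04 × 7.143 = 71.71 sts.
Next multiple of 4 → 72.
11.5 cm = 4.53 inches; × 8 = 36.22 → 36 rows.

Cast on 72 stitches; work 36 rows.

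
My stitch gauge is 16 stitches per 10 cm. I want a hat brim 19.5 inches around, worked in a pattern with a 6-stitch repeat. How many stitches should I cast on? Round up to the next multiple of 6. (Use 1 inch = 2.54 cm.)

19.5 in = 19.5 × 2.54 = 49.53 cm.
16 / 10 = 1.6 sts/cm.
49.53 × 1.6 = 79.25 sts.
→ 84.

Cast on 84 stitches.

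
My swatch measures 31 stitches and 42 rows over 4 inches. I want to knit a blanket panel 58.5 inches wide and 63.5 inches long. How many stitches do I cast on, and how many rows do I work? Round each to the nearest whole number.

Cast on 453 stitches and work 667 rows.

Stitch gauge = 31/4 = 7.75 sts/in; 58.5 × 7.75 = 453.38 → 453 sts.
Row gauge = 42/4 = 10.5 rows/in; 63.5 × 10.5 = 666.75 → 667 rows.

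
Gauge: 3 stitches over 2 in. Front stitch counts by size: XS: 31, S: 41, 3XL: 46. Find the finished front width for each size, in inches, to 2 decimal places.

XS 20.67 inches; S 27.33 inches; 3XL 30.67 inches.

3/2 = 1.5 sts per in.
XS: 31 / 1.5 = 20.667 → 20.67 in.
S: 41 / 1.5 = 27.333 → 27.33 in.
3XL: 46 / 1.5 = 30.667 → 30.67 in.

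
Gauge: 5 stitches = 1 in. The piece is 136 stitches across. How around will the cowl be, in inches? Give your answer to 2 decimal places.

5 stitches / 1 inch = 5 stitches per inch.
136 / 5 = 27.200 inches.

27.20 inches.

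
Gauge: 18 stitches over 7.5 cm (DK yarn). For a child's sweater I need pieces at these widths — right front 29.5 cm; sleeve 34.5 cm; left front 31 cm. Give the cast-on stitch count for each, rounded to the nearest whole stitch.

right front 71; sleeve 83; left front 74.

Rate = 18/7.5 = 2.4 sts per cm.
right front: 29.5 × 2.4 = 70.80 → 71.
sleeve: 34.5 × 2.4 = 82.80 → 83.
left front: 31 × 2.4 = 74.40 → 74.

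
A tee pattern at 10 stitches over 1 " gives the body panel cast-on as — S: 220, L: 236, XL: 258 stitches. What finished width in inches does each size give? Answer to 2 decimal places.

S 22.00 inches; L 23.60 inches; XL 25.80 inches.

10/1 = 10 sts per in.
S: 220 / 10 = 22.000 → 22.00 in.
L: 236 / 10 = 23.600 → 23.60 in.
XL: 258 / 10 = 25.800 → 25.80 in.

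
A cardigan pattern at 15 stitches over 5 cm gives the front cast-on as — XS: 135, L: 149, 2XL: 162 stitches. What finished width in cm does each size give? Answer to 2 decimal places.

XS 45.00 cm; L 49.67 cm; 2XL 54.00 cm.

15/5 = 3 sts per cm.
XS: 135 / 3 = 45.000 → 45.00 cm.
L: 149 / 3 = 49.667 → 49.67 cm.
2XL: 162 / 3 = 54.000 → 54.00 cm.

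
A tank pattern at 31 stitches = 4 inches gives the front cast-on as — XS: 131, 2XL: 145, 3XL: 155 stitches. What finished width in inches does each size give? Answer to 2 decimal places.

XS 16.90 inches; 2XL 18.71 inches; 3XL 20.00 inches.

31/4 = 7.75 sts per in.
XS: 131 / 7.75 = 16.903 → 16.90 in.
2XL: 145 / 7.75 = 18.710 → 18.71 in.
3XL: 155 / 7.75 = 20.000 → 20.00 in.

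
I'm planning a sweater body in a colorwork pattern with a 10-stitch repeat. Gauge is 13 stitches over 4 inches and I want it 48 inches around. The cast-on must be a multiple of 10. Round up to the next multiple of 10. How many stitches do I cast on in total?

160 stitches.

13 / 4 = 3.25 sts per inch.
48 × 3.25 = 156.00 sts.
Next multiple of 10: 160.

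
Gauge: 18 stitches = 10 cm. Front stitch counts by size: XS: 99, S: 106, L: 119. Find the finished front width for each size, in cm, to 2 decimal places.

18/10 = 1.8 sts per cm.
XS: 99 / 1.8 = 55.000 → 55.00 cm.
S: 106 / 1.8 = 58.889 → 58.89 cm.
L: 119 / 1.8 = 66.111 → 66.11 cm.

XS 55.00 cm; S 58.89 cm; L 66.11 cm.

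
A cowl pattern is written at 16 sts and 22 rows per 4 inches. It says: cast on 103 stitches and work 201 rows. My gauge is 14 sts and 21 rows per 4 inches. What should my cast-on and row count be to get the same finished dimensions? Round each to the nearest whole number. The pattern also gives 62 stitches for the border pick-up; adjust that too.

Cast on 90 stitches; work 192 rows; border pick-up 54 stitches.

Stitches: 103 × 14/16 = 90.12 → 90.
Rows: 201 × 21/22 = 191.86 → 192.
border pick-up: 62 × 14/16 = 54.25 → 54.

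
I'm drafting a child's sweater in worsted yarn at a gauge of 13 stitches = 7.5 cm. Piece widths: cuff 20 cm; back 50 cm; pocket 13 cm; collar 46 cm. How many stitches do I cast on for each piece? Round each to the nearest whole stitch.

cuff 35; back 87; pocket 23; collar 80.

Rate = 13/7.5 = 1.733 sts per cm.
cuff: 20 × 1.733 = 34.67 → 35.
back: 50 × 1.733 = 86.67 → 87.
pocket: 13 × 1.733 = 22.53 → 23.
collar: 46 × 1.733 = 79.73 → 80.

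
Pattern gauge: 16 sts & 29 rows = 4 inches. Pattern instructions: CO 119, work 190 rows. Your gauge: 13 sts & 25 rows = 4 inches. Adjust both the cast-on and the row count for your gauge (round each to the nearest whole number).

Cast on 97 stitches; work 164 rows.

Stitches: 119 × 13/16 = 96.69 → 97.
Rows: 190 × 25/29 = 163.79 → 164.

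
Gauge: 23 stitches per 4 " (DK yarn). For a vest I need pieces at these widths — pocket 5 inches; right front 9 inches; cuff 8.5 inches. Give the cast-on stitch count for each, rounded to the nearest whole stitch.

pocket 29; right front 52; cuff 49.

Rate = 23/4 = 5.75 sts per in.
pocket: 5 × 5.75 = 28.75 → 29.
right front: 9 × 5.75 = 51.75 → 52.
cuff: 8.5 × 5.75 = 48.88 → 49.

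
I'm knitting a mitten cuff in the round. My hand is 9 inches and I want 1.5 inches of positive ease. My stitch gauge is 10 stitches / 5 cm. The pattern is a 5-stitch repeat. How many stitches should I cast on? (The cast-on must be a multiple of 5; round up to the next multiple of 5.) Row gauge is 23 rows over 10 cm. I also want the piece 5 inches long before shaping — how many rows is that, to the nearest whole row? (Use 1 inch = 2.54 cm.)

Cast on 55 stitches; work 29 rows.

Finished = 9 + 1.5 = 10.5 inches.
10.5 inches × 2.54 = 26.67 cm.
10/5 = 2 sts per cm; 26.67 × 2 = 53.34 sts.
Next multiple of 5 → 55.
5 inches = 12.70 cm; × 2.3 = 29.21 → 29 rows.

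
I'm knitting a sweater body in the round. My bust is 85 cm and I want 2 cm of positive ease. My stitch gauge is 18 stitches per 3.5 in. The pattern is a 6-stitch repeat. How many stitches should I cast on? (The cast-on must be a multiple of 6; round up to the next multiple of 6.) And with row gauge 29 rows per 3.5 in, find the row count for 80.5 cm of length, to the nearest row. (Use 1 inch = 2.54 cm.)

Finished = 85 + 2 = 87 cm.
87 cm × 1/2.54 = 34.25 inches.
18/3.5 = 5.143 sts per in; 34.25 × 5.143 = 176.15 sts.
Next multiple of 6 → 180.
80.5 cm = 31.69 inches; × 8.286 = 262.60 → 263 rows.

Cast on 180 stitches; work 263 rows.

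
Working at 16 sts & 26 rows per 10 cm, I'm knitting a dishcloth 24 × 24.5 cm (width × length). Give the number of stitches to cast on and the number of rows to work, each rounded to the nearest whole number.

Stitch gauge = 16/10 = 1.6 sts/cm; 24 × 1.6 = 38.40 → 38 sts.
Row gauge = 26/10 = 2.6 rows/cm; 24.5 × 2.6 = 63.70 → 64 rows.

Cast on 38 stitches and work 64 rows.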